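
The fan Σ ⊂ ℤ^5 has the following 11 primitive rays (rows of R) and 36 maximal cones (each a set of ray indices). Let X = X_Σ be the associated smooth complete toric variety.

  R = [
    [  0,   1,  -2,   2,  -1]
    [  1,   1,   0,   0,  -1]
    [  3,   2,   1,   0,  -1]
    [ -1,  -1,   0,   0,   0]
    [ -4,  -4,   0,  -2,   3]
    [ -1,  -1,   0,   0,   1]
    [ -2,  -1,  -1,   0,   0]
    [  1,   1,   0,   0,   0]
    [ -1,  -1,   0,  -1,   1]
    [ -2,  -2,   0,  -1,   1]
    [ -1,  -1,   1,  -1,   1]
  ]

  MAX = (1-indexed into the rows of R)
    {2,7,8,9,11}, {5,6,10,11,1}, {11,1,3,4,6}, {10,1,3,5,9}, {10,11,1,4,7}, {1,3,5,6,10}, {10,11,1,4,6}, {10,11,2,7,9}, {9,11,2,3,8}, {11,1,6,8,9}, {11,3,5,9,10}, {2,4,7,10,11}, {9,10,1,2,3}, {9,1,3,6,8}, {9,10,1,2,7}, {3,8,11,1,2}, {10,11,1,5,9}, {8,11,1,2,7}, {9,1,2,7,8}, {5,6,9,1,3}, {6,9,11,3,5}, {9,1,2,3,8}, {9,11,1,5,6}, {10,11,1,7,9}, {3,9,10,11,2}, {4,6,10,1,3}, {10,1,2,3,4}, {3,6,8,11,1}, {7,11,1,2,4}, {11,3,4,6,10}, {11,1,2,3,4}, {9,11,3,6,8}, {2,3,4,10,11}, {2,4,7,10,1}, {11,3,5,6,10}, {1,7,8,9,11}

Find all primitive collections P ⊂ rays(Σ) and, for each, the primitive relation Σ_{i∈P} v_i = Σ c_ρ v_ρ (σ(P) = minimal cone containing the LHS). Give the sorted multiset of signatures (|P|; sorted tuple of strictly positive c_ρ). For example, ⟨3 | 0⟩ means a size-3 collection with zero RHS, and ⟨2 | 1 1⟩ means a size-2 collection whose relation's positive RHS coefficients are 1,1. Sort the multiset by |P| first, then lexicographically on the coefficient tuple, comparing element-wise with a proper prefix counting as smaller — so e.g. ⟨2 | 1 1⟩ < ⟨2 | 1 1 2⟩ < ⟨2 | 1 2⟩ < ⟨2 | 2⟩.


Minimal non-faces — 16 found among 11 rays, 36 max cones:

  {2,6}:  v_{2} + v_{6} = 0  →  sig = ⟨2 | 0⟩
  {4,8}:  v_{4} + v_{8} = 0  →  sig = ⟨2 | 0⟩
  {3,7}:  v_{3} + v_{7} = v_{2}  →  sig = ⟨2 | 1⟩
  {4,9}:  v_{4} + v_{9} = v_{10}  →  sig = ⟨2 | 1⟩
  {8,10}:  v_{8} + v_{10} = v_{9}  →  sig = ⟨2 | 1⟩
  {2,5}:  v_{2} + v_{5} = v_{9} + v_{10}  →  sig = ⟨2 | 1 1⟩
  {6,7}:  v_{6} + v_{7} = v_{1} + v_{10} + v_{11}  →  sig = ⟨2 | 1 1 1⟩
  {5,7}:  v_{5} + v_{7} = v_{1} + v_{9} + 2·v_{10} + v_{11}  →  sig = ⟨2 | 1 1 1 2⟩
  {4,5}:  v_{4} + v_{5} = v_{6} + 2·v_{10}  →  sig = ⟨2 | 1 2⟩
  {5,8}:  v_{5} + v_{8} = v_{6} + 2·v_{9}  →  sig = ⟨2 | 1 2⟩
  {6,9,10}:  v_{6} + v_{9} + v_{10} = v_{5}  →  sig = ⟨3 | 1⟩
  {1,3,10,11}:  v_{1} + v_{3} + v_{10} + v_{11} = 0  →  sig = ⟨4 | 0⟩
  {1,2,10,11}:  v_{1} + v_{2} + v_{10} + v_{11} = v_{7}  →  sig = ⟨4 | 1⟩
  {1,3,9,11}:  v_{1} + v_{3} + v_{9} + v_{11} = v_{8}  →  sig = ⟨4 | 1⟩
  {1,2,9,11}:  v_{1} + v_{2} + v_{9} + v_{11} = v_{7} + v_{8}  →  sig = ⟨4 | 1 1⟩
  {1,3,5,11}:  v_{1} + v_{3} + v_{5} + v_{11} = v_{6} + v_{9}  →  sig = ⟨4 | 1 1⟩

Hence PRS(X_Σ) =
[⟨2 | 0⟩, ⟨2 | 0⟩, ⟨2 | 1⟩, ⟨2 | 1⟩, ⟨2 | 1⟩, ⟨2 | 1 1⟩, ⟨2 | 1 1 1⟩, ⟨2 | 1 1 1 2⟩, ⟨2 | 1 2⟩, ⟨2 | 1 2⟩, ⟨3 | 1⟩, ⟨4 | 0⟩, ⟨4 | 1⟩, ⟨4 | 1⟩, ⟨4 | 1 1⟩, ⟨4 | 1 1⟩]


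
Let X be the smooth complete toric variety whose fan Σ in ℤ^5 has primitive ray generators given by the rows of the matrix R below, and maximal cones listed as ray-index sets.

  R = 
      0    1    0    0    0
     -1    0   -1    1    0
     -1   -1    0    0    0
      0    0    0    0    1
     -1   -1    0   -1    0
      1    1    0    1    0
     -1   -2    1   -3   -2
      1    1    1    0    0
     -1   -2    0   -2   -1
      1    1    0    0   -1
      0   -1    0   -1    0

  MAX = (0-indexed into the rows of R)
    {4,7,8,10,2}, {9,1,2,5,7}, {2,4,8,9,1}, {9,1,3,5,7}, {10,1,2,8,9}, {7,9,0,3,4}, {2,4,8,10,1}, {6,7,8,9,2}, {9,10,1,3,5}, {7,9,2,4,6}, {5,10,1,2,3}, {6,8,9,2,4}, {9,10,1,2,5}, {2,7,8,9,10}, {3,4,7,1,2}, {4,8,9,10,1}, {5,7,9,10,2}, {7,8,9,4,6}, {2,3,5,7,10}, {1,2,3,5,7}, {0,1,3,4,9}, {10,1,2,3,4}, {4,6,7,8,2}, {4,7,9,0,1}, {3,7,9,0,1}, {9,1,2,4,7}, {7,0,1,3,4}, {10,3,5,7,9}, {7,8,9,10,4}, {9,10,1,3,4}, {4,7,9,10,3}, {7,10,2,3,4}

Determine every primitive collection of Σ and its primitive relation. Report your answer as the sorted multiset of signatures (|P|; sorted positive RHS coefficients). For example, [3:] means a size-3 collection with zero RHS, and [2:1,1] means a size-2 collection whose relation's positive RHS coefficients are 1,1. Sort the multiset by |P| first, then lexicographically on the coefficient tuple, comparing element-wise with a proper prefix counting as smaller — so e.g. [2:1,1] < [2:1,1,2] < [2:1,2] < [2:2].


Δ(Σ) — 11 vertices, 18 min non-faces:

  P={4,5}:  v_{4} + v_{5} = 0  →  sig = [2:]
  P={3,8}:  v_{3} + v_{8} = v_{4} + v_{10}  →  sig = [2:1,1]
  P={0,2}:  v_{0} + v_{2} = v_{1} + v_{4} + v_{7}  →  sig = [2:1,1,1]
  P={0,10}:  v_{0} + v_{10} = v_{3} + v_{4} + v_{9}  →  sig = [2:1,1,1]
  P={3,6}:  v_{3} + v_{6} = v_{4} + v_{7} + v_{8}  →  sig = [2:1,1,1]
  P={5,8}:  v_{5} + v_{8} = v_{2} + v_{9} + v_{10}  →  sig = [2:1,1,1]
  P={0,5}:  v_{0} + v_{5} = v_{1} + v_{3} + v_{7} + v_{9}  →  sig = [2:1,1,1,1]
  P={5,6}:  v_{5} + v_{6} = v_{2} + v_{7} + v_{8} + v_{9}  →  sig = [2:1,1,1,1]
  P={0,6}:  v_{0} + v_{6} = v_{2} + 3·v_{4} + v_{7} + 2·v_{9}  →  sig = [2:1,1,2,3]
  P={0,8}:  v_{0} + v_{8} = 2·v_{4} + v_{9}  →  sig = [2:1,2]
  P={6,10}:  v_{6} + v_{10} = v_{7} + 2·v_{8}  →  sig = [2:1,2]
  P={1,6}:  v_{1} + v_{6} = 2·v_{2} + 2·v_{4} + 2·v_{9}  →  sig = [2:2,2,2]
  P={1,7,10}:  v_{1} + v_{7} + v_{10} = 0  →  sig = [3:]
  P={2,3,9}:  v_{2} + v_{3} + v_{9} = 0  →  sig = [3:]
  P={1,7,8}:  v_{1} + v_{7} + v_{8} = v_{2} + v_{4} + v_{9}  →  sig = [3:1,1,1]
  P={2,4,9,10}:  v_{2} + v_{4} + v_{9} + v_{10} = v_{8}  →  sig = [4:1]
  P={1,3,4,7,9}:  v_{1} + v_{3} + v_{4} + v_{7} + v_{9} = v_{0}  →  sig = [5:1]
  P={2,4,7,8,9}:  v_{2} + v_{4} + v_{7} + v_{8} + v_{9} = v_{6}  →  sig = [5:1]

Hence PRS(X_Σ) =
    |P|=2: 12 collections, coeffs (), (1,1), (1,1,1), (1,1,1), (1,1,1), (1,1,1), (1,1,1,1), (1,1,1,1), (1,1,2,3), (1,2), (1,2), (2,2,2)
    |P|=3: 3 collections, coeffs (), (), (1,1,1)
    |P|=4: 1 collection, coeffs (1)
    |P|=5: 2 collections, coeffs (1), (1)


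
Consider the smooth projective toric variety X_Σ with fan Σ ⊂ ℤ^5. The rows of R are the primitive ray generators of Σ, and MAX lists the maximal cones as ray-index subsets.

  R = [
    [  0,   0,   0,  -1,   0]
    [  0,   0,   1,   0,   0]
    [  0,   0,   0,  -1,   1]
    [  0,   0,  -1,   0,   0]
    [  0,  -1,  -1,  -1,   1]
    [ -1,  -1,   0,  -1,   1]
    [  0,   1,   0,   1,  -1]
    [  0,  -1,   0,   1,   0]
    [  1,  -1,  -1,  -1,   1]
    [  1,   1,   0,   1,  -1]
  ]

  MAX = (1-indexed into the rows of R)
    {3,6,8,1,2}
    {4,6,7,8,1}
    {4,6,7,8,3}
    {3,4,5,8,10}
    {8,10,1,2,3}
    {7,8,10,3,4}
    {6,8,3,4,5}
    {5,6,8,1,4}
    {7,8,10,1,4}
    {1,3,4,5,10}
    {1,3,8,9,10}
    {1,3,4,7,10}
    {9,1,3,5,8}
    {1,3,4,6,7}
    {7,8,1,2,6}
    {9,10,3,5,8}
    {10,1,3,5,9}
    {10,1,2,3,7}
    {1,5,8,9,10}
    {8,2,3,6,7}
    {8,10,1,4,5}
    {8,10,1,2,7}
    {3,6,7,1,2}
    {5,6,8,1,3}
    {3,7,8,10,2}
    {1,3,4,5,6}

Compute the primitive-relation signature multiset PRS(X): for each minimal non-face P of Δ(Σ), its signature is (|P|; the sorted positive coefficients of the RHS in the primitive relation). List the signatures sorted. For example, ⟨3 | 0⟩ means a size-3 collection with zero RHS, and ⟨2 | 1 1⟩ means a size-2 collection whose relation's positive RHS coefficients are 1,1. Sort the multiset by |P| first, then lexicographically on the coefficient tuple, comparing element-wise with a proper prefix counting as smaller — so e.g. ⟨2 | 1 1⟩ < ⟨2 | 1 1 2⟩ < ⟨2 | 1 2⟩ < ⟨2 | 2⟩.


11 collections generate NE(X_Σ); each relation:

  {2,4}:  v_{2} + v_{4} = 0  ⟹  sig = ⟨2 | 0⟩
  {6,10}:  v_{6} + v_{10} = 0  ⟹  sig = ⟨2 | 0⟩
  {5,7}:  v_{5} + v_{7} = v_{4}  ⟹  sig = ⟨2 | 1⟩
  {7,9}:  v_{7} + v_{9} = v_{5} + v_{10}  ⟹  sig = ⟨2 | 1 1⟩
  {2,5}:  v_{2} + v_{5} = v_{1} + v_{3} + v_{8}  ⟹  sig = ⟨2 | 1 1 1⟩
  {6,9}:  v_{6} + v_{9} = v_{1} + v_{3} + v_{5} + v_{8}  ⟹  sig = ⟨2 | 1 1 1 1⟩
  {4,9}:  v_{4} + v_{9} = 2·v_{5} + v_{10}  ⟹  sig = ⟨2 | 1 2⟩
  {2,9}:  v_{2} + v_{9} = 2·v_{1} + 2·v_{3} + 2·v_{8} + v_{10}  ⟹  sig = ⟨2 | 1 2 2 2⟩
  {1,3,7,8}:  v_{1} + v_{3} + v_{7} + v_{8} = 0  ⟹  sig = ⟨4 | 0⟩
  {1,3,4,8}:  v_{1} + v_{3} + v_{4} + v_{8} = v_{5}  ⟹  sig = ⟨4 | 1⟩
  {1,3,5,8,10}:  v_{1} + v_{3} + v_{5} + v_{8} + v_{10} = v_{9}  ⟹  sig = ⟨5 | 1⟩

Hence PRS(X_Σ) =
[⟨2 | 0⟩, ⟨2 | 0⟩, ⟨2 | 1⟩, ⟨2 | 1 1⟩, ⟨2 | 1 1 1⟩, ⟨2 | 1 1 1 1⟩, ⟨2 | 1 2⟩, ⟨2 | 1 2 2 2⟩, ⟨4 | 0⟩, ⟨4 | 1⟩, ⟨5 | 1⟩]


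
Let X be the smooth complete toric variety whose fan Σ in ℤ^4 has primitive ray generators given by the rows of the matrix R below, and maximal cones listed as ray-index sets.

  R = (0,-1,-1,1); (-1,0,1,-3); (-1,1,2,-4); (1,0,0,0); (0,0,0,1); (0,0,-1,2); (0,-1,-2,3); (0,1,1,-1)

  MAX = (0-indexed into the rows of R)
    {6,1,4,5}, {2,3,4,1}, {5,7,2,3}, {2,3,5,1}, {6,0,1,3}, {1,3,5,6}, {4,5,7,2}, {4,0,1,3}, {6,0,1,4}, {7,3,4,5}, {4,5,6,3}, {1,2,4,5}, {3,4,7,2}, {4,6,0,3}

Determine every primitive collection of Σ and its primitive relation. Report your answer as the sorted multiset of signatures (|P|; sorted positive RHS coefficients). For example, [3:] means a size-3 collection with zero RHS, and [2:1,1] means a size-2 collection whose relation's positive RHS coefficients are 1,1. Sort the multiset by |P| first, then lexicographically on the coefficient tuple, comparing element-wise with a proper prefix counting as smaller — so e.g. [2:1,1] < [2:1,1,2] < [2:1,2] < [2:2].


9 minimal non-faces of Δ(Σ) (on 8 rays):

  P={0,7}:  v_{0} + v_{7} = 0  →  sig = [2:]
  P={0,2}:  v_{0} + v_{2} = v_{1}  →  sig = [2:1]
  P={0,5}:  v_{0} + v_{5} = v_{6}  →  sig = [2:1]
  P={1,7}:  v_{1} + v_{7} = v_{2}  →  sig = [2:1]
  P={6,7}:  v_{6} + v_{7} = v_{5}  →  sig = [2:1]
  P={2,6}:  v_{2} + v_{6} = v_{1} + v_{5}  →  sig = [2:1,1]
  P={1,3,4,5}:  v_{1} + v_{3} + v_{4} + v_{5} = 0  →  sig = [4:]
  P={1,3,4,6}:  v_{1} + v_{3} + v_{4} + v_{6} = v_{0}  →  sig = [4:1]
  P={2,3,4,5}:  v_{2} + v_{3} + v_{4} + v_{5} = v_{7}  →  sig = [4:1]

so the primitive-relation signature multiset is
    [2:]
    [2:1]
    [2:1]
    [2:1]
    [2:1]
    [2:1,1]
    [4:]
    [4:1]
    [4:1]


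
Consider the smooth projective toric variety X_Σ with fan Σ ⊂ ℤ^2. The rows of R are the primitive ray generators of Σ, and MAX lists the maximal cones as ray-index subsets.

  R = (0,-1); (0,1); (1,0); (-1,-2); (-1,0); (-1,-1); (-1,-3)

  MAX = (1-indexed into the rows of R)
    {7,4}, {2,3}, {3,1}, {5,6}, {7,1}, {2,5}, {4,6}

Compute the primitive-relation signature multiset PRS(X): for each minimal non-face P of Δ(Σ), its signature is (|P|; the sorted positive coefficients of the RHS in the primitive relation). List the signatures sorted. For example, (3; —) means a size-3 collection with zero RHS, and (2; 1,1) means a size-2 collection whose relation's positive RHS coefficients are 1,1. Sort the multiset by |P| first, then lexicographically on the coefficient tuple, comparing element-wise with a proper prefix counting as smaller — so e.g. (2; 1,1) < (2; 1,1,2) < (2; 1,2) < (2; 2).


Δ(Σ) — 7 vertices, 14 min non-faces:

  {1,2}:  v_{1} + v_{2} = 0 ; sig = (2; —)
  {3,5}:  v_{3} + v_{5} = 0 ; sig = (2; —)
  {1,4}:  v_{1} + v_{4} = v_{7} ; sig = (2; 1)
  {1,5}:  v_{1} + v_{5} = v_{6} ; sig = (2; 1)
  {1,6}:  v_{1} + v_{6} = v_{4} ; sig = (2; 1)
  {2,4}:  v_{2} + v_{4} = v_{6} ; sig = (2; 1)
  {2,6}:  v_{2} + v_{6} = v_{5} ; sig = (2; 1)
  {2,7}:  v_{2} + v_{7} = v_{4} ; sig = (2; 1)
  {3,6}:  v_{3} + v_{6} = v_{1} ; sig = (2; 1)
  {5,7}:  v_{5} + v_{7} = v_{4} + v_{6} ; sig = (2; 1,1)
  {3,4}:  v_{3} + v_{4} = 2·v_{1} ; sig = (2; 2)
  {4,5}:  v_{4} + v_{5} = 2·v_{6} ; sig = (2; 2)
  {6,7}:  v_{6} + v_{7} = 2·v_{4} ; sig = (2; 2)
  {3,7}:  v_{3} + v_{7} = 3·v_{1} ; sig = (2; 3)

Signatures (|P|; sorted positive RHS coefficients), sorted:
{ (2; —) ×2,  (2; 1) ×7,  (2; 1,1),  (2; 2) ×3,  (2; 3) }


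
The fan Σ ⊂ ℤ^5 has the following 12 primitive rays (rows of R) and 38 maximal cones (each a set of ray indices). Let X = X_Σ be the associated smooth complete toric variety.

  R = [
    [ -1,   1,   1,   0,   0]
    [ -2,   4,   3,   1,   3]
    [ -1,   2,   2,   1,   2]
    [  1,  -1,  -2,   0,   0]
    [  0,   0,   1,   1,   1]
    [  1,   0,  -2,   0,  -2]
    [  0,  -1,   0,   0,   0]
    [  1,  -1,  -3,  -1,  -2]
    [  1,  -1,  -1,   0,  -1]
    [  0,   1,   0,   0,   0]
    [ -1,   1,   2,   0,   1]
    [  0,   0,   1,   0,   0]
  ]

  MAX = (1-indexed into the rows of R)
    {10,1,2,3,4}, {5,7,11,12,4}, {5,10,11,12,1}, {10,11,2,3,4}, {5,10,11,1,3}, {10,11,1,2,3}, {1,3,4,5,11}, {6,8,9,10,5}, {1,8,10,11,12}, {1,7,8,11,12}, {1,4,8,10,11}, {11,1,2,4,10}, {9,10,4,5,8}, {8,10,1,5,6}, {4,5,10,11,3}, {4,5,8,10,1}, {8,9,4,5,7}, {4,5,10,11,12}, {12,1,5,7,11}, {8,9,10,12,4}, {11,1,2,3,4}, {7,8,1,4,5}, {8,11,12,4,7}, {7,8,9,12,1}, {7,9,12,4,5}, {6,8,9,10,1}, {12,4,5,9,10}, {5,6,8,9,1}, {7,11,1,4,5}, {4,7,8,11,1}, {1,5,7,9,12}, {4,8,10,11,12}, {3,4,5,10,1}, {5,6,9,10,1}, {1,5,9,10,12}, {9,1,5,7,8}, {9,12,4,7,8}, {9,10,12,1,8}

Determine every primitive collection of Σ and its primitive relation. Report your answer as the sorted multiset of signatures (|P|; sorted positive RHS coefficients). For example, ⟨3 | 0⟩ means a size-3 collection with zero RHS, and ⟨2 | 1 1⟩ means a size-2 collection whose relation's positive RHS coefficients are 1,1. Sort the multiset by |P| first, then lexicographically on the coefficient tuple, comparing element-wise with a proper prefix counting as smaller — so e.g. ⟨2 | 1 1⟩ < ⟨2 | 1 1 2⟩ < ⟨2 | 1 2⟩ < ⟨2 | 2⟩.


The 24 primitive collections of Σ (r=12, n=5):

  • {7,10}:  v_{7} + v_{10} = 0 — sig = ⟨2 | 0⟩
  • {9,11}:  v_{9} + v_{11} = v_{12} — sig = ⟨2 | 1⟩
  • {2,9}:  v_{2} + v_{9} = v_{3} + v_{10} — sig = ⟨2 | 1 1⟩
  • {3,9}:  v_{3} + v_{9} = v_{5} + v_{10} — sig = ⟨2 | 1 1⟩
  • {2,12}:  v_{2} + v_{12} = v_{3} + v_{10} + v_{11} — sig = ⟨2 | 1 1 1⟩
  • {3,8}:  v_{3} + v_{8} = v_{1} + v_{4} + v_{10} — sig = ⟨2 | 1 1 1⟩
  • {3,12}:  v_{3} + v_{12} = v_{5} + v_{10} + v_{11} — sig = ⟨2 | 1 1 1⟩
  • {6,11}:  v_{6} + v_{11} = v_{1} + v_{9} + v_{10} — sig = ⟨2 | 1 1 1⟩
  • {2,7}:  v_{2} + v_{7} = v_{1} + v_{3} + v_{4} + v_{11} — sig = ⟨2 | 1 1 1 1⟩
  • {3,7}:  v_{3} + v_{7} = v_{1} + v_{4} + v_{5} + v_{11} — sig = ⟨2 | 1 1 1 1⟩
  • {6,7}:  v_{6} + v_{7} = v_{1} + v_{5} + v_{8} + v_{9} — sig = ⟨2 | 1 1 1 1⟩
  • {6,12}:  v_{6} + v_{12} = v_{1} + 2·v_{9} + v_{10} — sig = ⟨2 | 1 1 2⟩
  • {3,6}:  v_{3} + v_{6} = v_{1} + 2·v_{5} + v_{8} + 2·v_{10} — sig = ⟨2 | 1 1 2 2⟩
  • {2,6}:  v_{2} + v_{6} = 2·v_{1} + v_{4} + v_{5} + 3·v_{10} — sig = ⟨2 | 1 1 2 3⟩
  • {4,6}:  v_{4} + v_{6} = 2·v_{5} + 2·v_{8} + v_{10} — sig = ⟨2 | 1 2 2⟩
  • {2,8}:  v_{2} + v_{8} = 2·v_{1} + 2·v_{4} + 2·v_{10} + v_{11} — sig = ⟨2 | 1 2 2 2⟩
  • {2,5}:  v_{2} + v_{5} = 2·v_{3} — sig = ⟨2 | 2⟩
  • {1,4,12}:  v_{1} + v_{4} + v_{12} = 0 — sig = ⟨3 | 0⟩
  • {5,8,11}:  v_{5} + v_{8} + v_{11} = 0 — sig = ⟨3 | 0⟩
  • {5,8,12}:  v_{5} + v_{8} + v_{12} = v_{9} — sig = ⟨3 | 1⟩
  • {1,4,9}:  v_{1} + v_{4} + v_{9} = v_{5} + v_{8} — sig = ⟨3 | 1 1⟩
  • {1,3,4,10,11}:  v_{1} + v_{3} + v_{4} + v_{10} + v_{11} = v_{2} — sig = ⟨5 | 1⟩
  • {1,4,5,10,11}:  v_{1} + v_{4} + v_{5} + v_{10} + v_{11} = v_{3} — sig = ⟨5 | 1⟩
  • {1,5,8,9,10}:  v_{1} + v_{5} + v_{8} + v_{9} + v_{10} = v_{6} — sig = ⟨5 | 1⟩

Hence PRS(X_Σ) =
[⟨2 | 0⟩, ⟨2 | 1⟩, ⟨2 | 1 1⟩, ⟨2 | 1 1⟩, ⟨2 | 1 1 1⟩, ⟨2 | 1 1 1⟩, ⟨2 | 1 1 1⟩, ⟨2 | 1 1 1⟩, ⟨2 | 1 1 1 1⟩, ⟨2 | 1 1 1 1⟩, ⟨2 | 1 1 1 1⟩, ⟨2 | 1 1 2⟩, ⟨2 | 1 1 2 2⟩, ⟨2 | 1 1 2 3⟩, ⟨2 | 1 2 2⟩, ⟨2 | 1 2 2 2⟩, ⟨2 | 2⟩, ⟨3 | 0⟩, ⟨3 | 0⟩, ⟨3 | 1⟩, ⟨3 | 1 1⟩, ⟨5 | 1⟩, ⟨5 | 1⟩, ⟨5 | 1⟩]


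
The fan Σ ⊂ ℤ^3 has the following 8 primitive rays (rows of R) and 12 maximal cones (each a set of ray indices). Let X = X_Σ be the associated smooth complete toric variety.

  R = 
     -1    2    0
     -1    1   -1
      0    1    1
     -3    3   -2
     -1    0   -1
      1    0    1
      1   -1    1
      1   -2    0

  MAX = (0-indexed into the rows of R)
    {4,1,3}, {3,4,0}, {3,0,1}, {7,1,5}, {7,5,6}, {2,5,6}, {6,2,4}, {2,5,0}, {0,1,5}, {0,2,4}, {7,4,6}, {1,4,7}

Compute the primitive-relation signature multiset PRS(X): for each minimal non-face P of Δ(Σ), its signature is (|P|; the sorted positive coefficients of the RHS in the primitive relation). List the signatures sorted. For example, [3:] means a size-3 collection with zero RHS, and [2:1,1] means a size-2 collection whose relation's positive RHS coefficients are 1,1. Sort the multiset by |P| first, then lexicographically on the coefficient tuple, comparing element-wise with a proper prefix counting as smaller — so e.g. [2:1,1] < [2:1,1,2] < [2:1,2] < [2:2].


Minimal non-faces — 11 found among 8 rays, 12 max cones:

  P = {0,7}:  v_{0} + v_{7} = 0  so sig = [2:]
  P = {1,6}:  v_{1} + v_{6} = 0  so sig = [2:]
  P = {4,5}:  v_{4} + v_{5} = 0  so sig = [2:]
  P = {0,6}:  v_{0} + v_{6} = v_{2}  so sig = [2:1]
  P = {1,2}:  v_{1} + v_{2} = v_{0}  so sig = [2:1]
  P = {2,7}:  v_{2} + v_{7} = v_{6}  so sig = [2:1]
  P = {3,5}:  v_{3} + v_{5} = v_{0} + v_{1}  so sig = [2:1,1]
  P = {3,6}:  v_{3} + v_{6} = v_{0} + v_{4}  so sig = [2:1,1]
  P = {3,7}:  v_{3} + v_{7} = v_{1} + v_{4}  so sig = [2:1,1]
  P = {2,3}:  v_{2} + v_{3} = 2·v_{0} + v_{4}  so sig = [2:1,2]
  P = {0,1,4}:  v_{0} + v_{1} + v_{4} = v_{3}  so sig = [3:1]

so the primitive-relation signature multiset is
{ [2:] ×3,  [2:1] ×3,  [2:1,1] ×3,  [2:1,2],  [3:1] }


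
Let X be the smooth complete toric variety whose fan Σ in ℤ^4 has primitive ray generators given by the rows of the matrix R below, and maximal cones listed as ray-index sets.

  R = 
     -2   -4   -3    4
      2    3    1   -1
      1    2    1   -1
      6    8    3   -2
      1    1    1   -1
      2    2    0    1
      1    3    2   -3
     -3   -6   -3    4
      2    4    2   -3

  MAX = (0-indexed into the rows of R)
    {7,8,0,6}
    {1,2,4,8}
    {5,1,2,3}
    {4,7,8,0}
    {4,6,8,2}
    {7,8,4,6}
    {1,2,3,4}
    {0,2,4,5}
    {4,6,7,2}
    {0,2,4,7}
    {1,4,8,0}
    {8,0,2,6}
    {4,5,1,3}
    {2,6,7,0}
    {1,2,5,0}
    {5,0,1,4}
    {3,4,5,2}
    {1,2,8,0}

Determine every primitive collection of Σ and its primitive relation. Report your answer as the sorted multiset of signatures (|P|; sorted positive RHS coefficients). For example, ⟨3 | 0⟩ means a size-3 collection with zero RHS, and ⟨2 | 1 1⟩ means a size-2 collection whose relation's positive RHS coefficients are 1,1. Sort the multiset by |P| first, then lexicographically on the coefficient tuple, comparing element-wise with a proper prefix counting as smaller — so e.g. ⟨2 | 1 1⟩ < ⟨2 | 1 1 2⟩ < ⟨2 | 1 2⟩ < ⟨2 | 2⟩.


The 14 primitive collections of Σ (r=9, n=4):

  P={1,6}:  v_{1} + v_{6} = v_{2} + v_{8} — sig = ⟨2 | 1 1⟩
  P={1,7}:  v_{1} + v_{7} = v_{0} + v_{4} — sig = ⟨2 | 1 1⟩
  P={5,6}:  v_{5} + v_{6} = v_{1} + v_{2} — sig = ⟨2 | 1 1⟩
  P={3,7}:  v_{3} + v_{7} = v_{0} + v_{2} + 2·v_{4} + v_{5} — sig = ⟨2 | 1 1 1 2⟩
  P={3,8}:  v_{3} + v_{8} = 3·v_{1} + v_{2} + v_{4} — sig = ⟨2 | 1 1 3⟩
  P={3,6}:  v_{3} + v_{6} = 2·v_{1} + 2·v_{2} + v_{4} — sig = ⟨2 | 1 2 2⟩
  P={5,7}:  v_{5} + v_{7} = 2·v_{0} + v_{2} + 2·v_{4} — sig = ⟨2 | 1 2 2⟩
  P={0,3}:  v_{0} + v_{3} = 2·v_{5} — sig = ⟨2 | 2⟩
  P={5,8}:  v_{5} + v_{8} = 2·v_{1} — sig = ⟨2 | 2⟩
  P={0,4,6}:  v_{0} + v_{4} + v_{6} = 0 — sig = ⟨3 | 0⟩
  P={2,7,8}:  v_{2} + v_{7} + v_{8} = 0 — sig = ⟨3 | 0⟩
  P={0,1,2,4}:  v_{0} + v_{1} + v_{2} + v_{4} = v_{5} — sig = ⟨4 | 1⟩
  P={0,2,4,8}:  v_{0} + v_{2} + v_{4} + v_{8} = v_{1} — sig = ⟨4 | 1⟩
  P={1,2,4,5}:  v_{1} + v_{2} + v_{4} + v_{5} = v_{3} — sig = ⟨4 | 1⟩

Sorted signature multiset PRS(X):
{ ⟨2 | 1 1⟩ ×3,  ⟨2 | 1 1 1 2⟩,  ⟨2 | 1 1 3⟩,  ⟨2 | 1 2 2⟩ ×2,  ⟨2 | 2⟩ ×2,  ⟨3 | 0⟩ ×2,  ⟨4 | 1⟩ ×3 }


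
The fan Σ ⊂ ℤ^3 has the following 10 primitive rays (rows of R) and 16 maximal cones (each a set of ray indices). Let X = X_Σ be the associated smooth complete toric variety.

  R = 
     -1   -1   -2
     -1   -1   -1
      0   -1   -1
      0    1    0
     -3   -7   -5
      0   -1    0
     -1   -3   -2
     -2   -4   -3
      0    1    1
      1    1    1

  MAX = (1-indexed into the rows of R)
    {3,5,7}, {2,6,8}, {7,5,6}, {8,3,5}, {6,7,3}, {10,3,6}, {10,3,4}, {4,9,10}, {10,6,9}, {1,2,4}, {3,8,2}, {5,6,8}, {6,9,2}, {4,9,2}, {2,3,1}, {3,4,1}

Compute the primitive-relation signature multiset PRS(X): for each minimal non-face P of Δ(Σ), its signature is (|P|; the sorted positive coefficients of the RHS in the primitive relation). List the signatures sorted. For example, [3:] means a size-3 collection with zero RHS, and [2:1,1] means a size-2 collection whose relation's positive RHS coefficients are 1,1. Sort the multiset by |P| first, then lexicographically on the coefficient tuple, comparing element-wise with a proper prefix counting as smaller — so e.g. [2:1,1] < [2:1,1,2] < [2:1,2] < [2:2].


Primitive collections (25):

  P = {2,10}:  v_{2} + v_{10} = 0  ⟹  sig = [2:]
  P = {3,9}:  v_{3} + v_{9} = 0  ⟹  sig = [2:]
  P = {4,6}:  v_{4} + v_{6} = 0  ⟹  sig = [2:]
  P = {2,7}:  v_{2} + v_{7} = v_{8}  ⟹  sig = [2:1]
  P = {7,8}:  v_{7} + v_{8} = v_{5}  ⟹  sig = [2:1]
  P = {8,10}:  v_{8} + v_{10} = v_{7}  ⟹  sig = [2:1]
  P = {1,6}:  v_{1} + v_{6} = v_{2} + v_{3}  ⟹  sig = [2:1,1]
  P = {1,9}:  v_{1} + v_{9} = v_{2} + v_{4}  ⟹  sig = [2:1,1]
  P = {1,10}:  v_{1} + v_{10} = v_{3} + v_{4}  ⟹  sig = [2:1,1]
  P = {4,7}:  v_{4} + v_{7} = v_{2} + v_{3}  ⟹  sig = [2:1,1]
  P = {7,9}:  v_{7} + v_{9} = v_{2} + v_{6}  ⟹  sig = [2:1,1]
  P = {7,10}:  v_{7} + v_{10} = v_{3} + v_{6}  ⟹  sig = [2:1,1]
  P = {4,5}:  v_{4} + v_{5} = v_{2} + v_{3} + v_{8}  ⟹  sig = [2:1,1,1]
  P = {5,9}:  v_{5} + v_{9} = v_{2} + v_{6} + v_{8}  ⟹  sig = [2:1,1,1]
  P = {4,8}:  v_{4} + v_{8} = 2·v_{2} + v_{3}  ⟹  sig = [2:1,2]
  P = {8,9}:  v_{8} + v_{9} = 2·v_{2} + v_{6}  ⟹  sig = [2:1,2]
  P = {1,5}:  v_{1} + v_{5} = 2·v_{2} + 2·v_{3} + v_{8}  ⟹  sig = [2:1,2,2]
  P = {2,5}:  v_{2} + v_{5} = 2·v_{8}  ⟹  sig = [2:2]
  P = {5,10}:  v_{5} + v_{10} = 2·v_{7}  ⟹  sig = [2:2]
  P = {1,7}:  v_{1} + v_{7} = 2·v_{2} + 2·v_{3}  ⟹  sig = [2:2,2]
  P = {1,8}:  v_{1} + v_{8} = 3·v_{2} + 2·v_{3}  ⟹  sig = [2:2,3]
  P = {2,3,4}:  v_{2} + v_{3} + v_{4} = v_{1}  ⟹  sig = [3:1]
  P = {2,3,6}:  v_{2} + v_{3} + v_{6} = v_{7}  ⟹  sig = [3:1]
  P = {3,6,8}:  v_{3} + v_{6} + v_{8} = 2·v_{7}  ⟹  sig = [3:2]
  P = {3,5,6}:  v_{3} + v_{5} + v_{6} = 3·v_{7}  ⟹  sig = [3:3]

Signatures (|P|; sorted positive RHS coefficients), sorted:
    [2:]
    [2:]
    [2:]
    [2:1]
    [2:1]
    [2:1]
    [2:1,1]
    [2:1,1]
    [2:1,1]
    [2:1,1]
    [2:1,1]
    [2:1,1]
    [2:1,1,1]
    [2:1,1,1]
    [2:1,2]
    [2:1,2]
    [2:1,2,2]
    [2:2]
    [2:2]
    [2:2,2]
    [2:2,3]
    [3:1]
    [3:1]
    [3:2]
    [3:3]


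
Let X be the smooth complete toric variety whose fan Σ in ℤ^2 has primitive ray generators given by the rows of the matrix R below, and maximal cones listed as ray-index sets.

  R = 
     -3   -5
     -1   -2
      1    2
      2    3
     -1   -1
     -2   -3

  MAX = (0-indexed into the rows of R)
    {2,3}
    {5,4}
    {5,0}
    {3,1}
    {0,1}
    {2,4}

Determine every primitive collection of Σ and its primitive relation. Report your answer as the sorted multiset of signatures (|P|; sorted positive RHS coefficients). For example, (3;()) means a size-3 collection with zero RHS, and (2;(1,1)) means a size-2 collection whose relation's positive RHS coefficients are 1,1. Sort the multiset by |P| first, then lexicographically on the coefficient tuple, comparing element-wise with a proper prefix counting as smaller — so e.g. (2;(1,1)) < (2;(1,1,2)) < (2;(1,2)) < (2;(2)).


Σ has 9 primitive collections:

  P={1,2}:  v_{1} + v_{2} = 0  ⟹  sig = (2;())
  P={3,5}:  v_{3} + v_{5} = 0  ⟹  sig = (2;())
  P={0,2}:  v_{0} + v_{2} = v_{5}  ⟹  sig = (2;(1))
  P={0,3}:  v_{0} + v_{3} = v_{1}  ⟹  sig = (2;(1))
  P={1,4}:  v_{1} + v_{4} = v_{5}  ⟹  sig = (2;(1))
  P={1,5}:  v_{1} + v_{5} = v_{0}  ⟹  sig = (2;(1))
  P={2,5}:  v_{2} + v_{5} = v_{4}  ⟹  sig = (2;(1))
  P={3,4}:  v_{3} + v_{4} = v_{2}  ⟹  sig = (2;(1))
  P={0,4}:  v_{0} + v_{4} = 2·v_{5}  ⟹  sig = (2;(2))

Sorted signature multiset PRS(X):
[(2;()), (2;()), (2;(1)), (2;(1)), (2;(1)), (2;(1)), (2;(1)), (2;(1)), (2;(2))]


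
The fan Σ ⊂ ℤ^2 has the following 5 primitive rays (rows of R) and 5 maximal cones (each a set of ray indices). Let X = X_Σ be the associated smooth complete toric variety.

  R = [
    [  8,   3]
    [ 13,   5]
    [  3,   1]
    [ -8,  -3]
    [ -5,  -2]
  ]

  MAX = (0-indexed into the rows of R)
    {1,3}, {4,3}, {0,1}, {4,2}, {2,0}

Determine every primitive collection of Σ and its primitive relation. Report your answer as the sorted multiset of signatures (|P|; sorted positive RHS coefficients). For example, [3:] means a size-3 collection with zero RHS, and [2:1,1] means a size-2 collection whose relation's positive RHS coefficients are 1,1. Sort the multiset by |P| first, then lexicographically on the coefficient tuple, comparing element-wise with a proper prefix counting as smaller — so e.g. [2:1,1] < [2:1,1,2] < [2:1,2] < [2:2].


Minimal non-faces — 5 found among 5 rays, 5 max cones:

  P={0,3}:  v_{0} + v_{3} = 0  ⟹  sig = [2:]
  P={0,4}:  v_{0} + v_{4} = v_{2}  ⟹  sig = [2:1]
  P={1,4}:  v_{1} + v_{4} = v_{0}  ⟹  sig = [2:1]
  P={2,3}:  v_{2} + v_{3} = v_{4}  ⟹  sig = [2:1]
  P={1,2}:  v_{1} + v_{2} = 2·v_{0}  ⟹  sig = [2:2]

Signatures (|P|; sorted positive RHS coefficients), sorted:
{ [2:],  [2:1] ×3,  [2:2] }


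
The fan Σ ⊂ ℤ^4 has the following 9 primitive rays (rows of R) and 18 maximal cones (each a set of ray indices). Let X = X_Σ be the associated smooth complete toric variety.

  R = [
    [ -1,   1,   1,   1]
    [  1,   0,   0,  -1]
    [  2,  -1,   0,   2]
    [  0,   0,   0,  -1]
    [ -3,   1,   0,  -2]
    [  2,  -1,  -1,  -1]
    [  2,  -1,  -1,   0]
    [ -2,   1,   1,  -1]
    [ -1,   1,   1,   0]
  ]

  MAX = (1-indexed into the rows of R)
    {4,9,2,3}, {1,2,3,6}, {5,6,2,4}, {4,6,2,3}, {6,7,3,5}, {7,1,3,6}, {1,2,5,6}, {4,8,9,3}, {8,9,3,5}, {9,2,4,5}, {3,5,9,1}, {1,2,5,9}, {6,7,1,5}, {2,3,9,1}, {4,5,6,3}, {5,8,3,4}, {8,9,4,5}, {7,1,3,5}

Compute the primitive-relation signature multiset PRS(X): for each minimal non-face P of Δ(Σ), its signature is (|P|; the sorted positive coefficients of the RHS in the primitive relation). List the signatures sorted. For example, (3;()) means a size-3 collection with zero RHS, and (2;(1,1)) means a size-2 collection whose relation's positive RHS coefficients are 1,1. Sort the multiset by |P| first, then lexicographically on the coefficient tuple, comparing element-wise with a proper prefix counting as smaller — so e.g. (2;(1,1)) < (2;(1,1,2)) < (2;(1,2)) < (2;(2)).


The 12 primitive collections of Σ (r=9, n=4):

  P = {1,4}:  v_{1} + v_{4} = v_{9} ; sig = (2;(1))
  P = {4,7}:  v_{4} + v_{7} = v_{6} ; sig = (2;(1))
  P = {6,9}:  v_{6} + v_{9} = v_{2} ; sig = (2;(1))
  P = {7,8}:  v_{7} + v_{8} = v_{4} ; sig = (2;(1))
  P = {7,9}:  v_{7} + v_{9} = v_{1} + v_{6} ; sig = (2;(1,1))
  P = {1,8}:  v_{1} + v_{8} = v_{3} + v_{5} + 2·v_{9} ; sig = (2;(1,1,2))
  P = {2,7}:  v_{2} + v_{7} = v_{1} + 2·v_{6} ; sig = (2;(1,2))
  P = {2,8}:  v_{2} + v_{8} = 2·v_{4} + v_{9} ; sig = (2;(1,2))
  P = {6,8}:  v_{6} + v_{8} = 2·v_{4} ; sig = (2;(2))
  P = {2,3,5}:  v_{2} + v_{3} + v_{5} = v_{4} ; sig = (3;(1))
  P = {1,3,5,6}:  v_{1} + v_{3} + v_{5} + v_{6} = 0 ; sig = (4;())
  P = {3,4,5,9}:  v_{3} + v_{4} + v_{5} + v_{9} = v_{8} ; sig = (4;(1))

Hence PRS(X_Σ) =
    |P|=2: 9 collections, coeffs (1), (1), (1), (1), (1,1), (1,1,2), (1,2), (1,2), (2)
    |P|=3: 1 collection, coeffs (1)
    |P|=4: 2 collections, coeffs (), (1)


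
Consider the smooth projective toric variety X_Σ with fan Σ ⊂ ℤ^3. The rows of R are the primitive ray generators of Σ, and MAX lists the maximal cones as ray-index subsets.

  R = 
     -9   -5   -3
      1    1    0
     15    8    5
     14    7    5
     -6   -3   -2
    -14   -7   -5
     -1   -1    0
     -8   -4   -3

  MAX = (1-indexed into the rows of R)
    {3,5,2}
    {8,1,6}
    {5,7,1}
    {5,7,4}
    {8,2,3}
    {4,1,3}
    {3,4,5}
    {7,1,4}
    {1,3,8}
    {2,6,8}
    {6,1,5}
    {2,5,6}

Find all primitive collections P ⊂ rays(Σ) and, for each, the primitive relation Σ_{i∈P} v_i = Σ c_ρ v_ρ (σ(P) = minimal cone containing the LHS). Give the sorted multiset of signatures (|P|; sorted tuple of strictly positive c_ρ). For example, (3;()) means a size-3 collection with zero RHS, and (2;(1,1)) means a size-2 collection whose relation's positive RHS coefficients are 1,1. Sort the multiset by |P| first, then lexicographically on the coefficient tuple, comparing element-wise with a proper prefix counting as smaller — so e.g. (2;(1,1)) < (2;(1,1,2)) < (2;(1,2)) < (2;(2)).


|primitive collections| = 12. Relations:

  {2,7}:  v_{2} + v_{7} = 0  ⟹  sig = (2;())
  {4,6}:  v_{4} + v_{6} = 0  ⟹  sig = (2;())
  {1,2}:  v_{1} + v_{2} = v_{8}  ⟹  sig = (2;(1))
  {2,4}:  v_{2} + v_{4} = v_{3}  ⟹  sig = (2;(1))
  {3,6}:  v_{3} + v_{6} = v_{2}  ⟹  sig = (2;(1))
  {3,7}:  v_{3} + v_{7} = v_{4}  ⟹  sig = (2;(1))
  {5,8}:  v_{5} + v_{8} = v_{6}  ⟹  sig = (2;(1))
  {7,8}:  v_{7} + v_{8} = v_{1}  ⟹  sig = (2;(1))
  {4,8}:  v_{4} + v_{8} = v_{1} + v_{3}  ⟹  sig = (2;(1,1))
  {6,7}:  v_{6} + v_{7} = v_{1} + v_{5}  ⟹  sig = (2;(1,1))
  {1,3,5}:  v_{1} + v_{3} + v_{5} = 0  ⟹  sig = (3;())
  {1,4,5}:  v_{1} + v_{4} + v_{5} = v_{7}  ⟹  sig = (3;(1))

Signatures (|P|; sorted positive RHS coefficients), sorted:
[(2;()), (2;()), (2;(1)), (2;(1)), (2;(1)), (2;(1)), (2;(1)), (2;(1)), (2;(1,1)), (2;(1,1)), (3;()), (3;(1))]


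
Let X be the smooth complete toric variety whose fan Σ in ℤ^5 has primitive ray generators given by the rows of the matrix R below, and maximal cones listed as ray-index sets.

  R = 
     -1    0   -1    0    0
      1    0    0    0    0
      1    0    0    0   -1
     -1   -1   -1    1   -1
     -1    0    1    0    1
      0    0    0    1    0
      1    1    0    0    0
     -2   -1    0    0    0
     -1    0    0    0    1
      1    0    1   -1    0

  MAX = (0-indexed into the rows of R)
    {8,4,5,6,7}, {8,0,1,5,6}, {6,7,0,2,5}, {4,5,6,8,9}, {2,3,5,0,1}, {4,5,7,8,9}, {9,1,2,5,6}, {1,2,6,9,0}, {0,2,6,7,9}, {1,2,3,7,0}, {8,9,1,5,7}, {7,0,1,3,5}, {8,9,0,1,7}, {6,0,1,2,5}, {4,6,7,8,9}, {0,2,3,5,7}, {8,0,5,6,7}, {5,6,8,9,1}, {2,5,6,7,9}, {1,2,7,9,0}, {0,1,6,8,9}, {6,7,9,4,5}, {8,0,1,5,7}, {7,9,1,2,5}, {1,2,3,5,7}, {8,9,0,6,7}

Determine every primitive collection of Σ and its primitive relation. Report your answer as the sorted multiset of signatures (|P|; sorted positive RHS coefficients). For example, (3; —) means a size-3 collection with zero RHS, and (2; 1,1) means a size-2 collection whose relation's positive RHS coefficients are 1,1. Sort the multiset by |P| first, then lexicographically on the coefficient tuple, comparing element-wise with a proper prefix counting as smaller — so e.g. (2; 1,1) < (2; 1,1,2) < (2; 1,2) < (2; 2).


12 collections generate NE(X_Σ); each relation:

  P = {2,8}:  v_{2} + v_{8} = 0  ⇒ sig = (2; —)
  P = {3,4}:  v_{3} + v_{4} = v_{5} + v_{7}  ⇒ sig = (2; 1,1)
  P = {0,4}:  v_{0} + v_{4} = v_{6} + v_{7} + v_{8}  ⇒ sig = (2; 1,1,1)
  P = {1,4}:  v_{1} + v_{4} = v_{5} + v_{8} + v_{9}  ⇒ sig = (2; 1,1,1)
  P = {3,6}:  v_{3} + v_{6} = v_{0} + v_{2} + v_{5}  ⇒ sig = (2; 1,1,1)
  P = {3,9}:  v_{3} + v_{9} = v_{1} + v_{2} + v_{7}  ⇒ sig = (2; 1,1,1)
  P = {2,4}:  v_{2} + v_{4} = v_{5} + v_{6} + v_{7} + v_{9}  ⇒ sig = (2; 1,1,1,1)
  P = {3,8}:  v_{3} + v_{8} = v_{0} + v_{1} + v_{5} + v_{7}  ⇒ sig = (2; 1,1,1,1)
  P = {0,5,9}:  v_{0} + v_{5} + v_{9} = 0  ⇒ sig = (3; —)
  P = {1,6,7}:  v_{1} + v_{6} + v_{7} = 0  ⇒ sig = (3; —)
  P = {0,1,2,5,7}:  v_{0} + v_{1} + v_{2} + v_{5} + v_{7} = v_{3}  ⇒ sig = (5; 1)
  P = {5,6,7,8,9}:  v_{5} + v_{6} + v_{7} + v_{8} + v_{9} = v_{4}  ⇒ sig = (5; 1)

Hence PRS(X_Σ) =
[(2; —), (2; 1,1), (2; 1,1,1), (2; 1,1,1), (2; 1,1,1), (2; 1,1,1), (2; 1,1,1,1), (2; 1,1,1,1), (3; —), (3; —), (5; 1), (5; 1)]


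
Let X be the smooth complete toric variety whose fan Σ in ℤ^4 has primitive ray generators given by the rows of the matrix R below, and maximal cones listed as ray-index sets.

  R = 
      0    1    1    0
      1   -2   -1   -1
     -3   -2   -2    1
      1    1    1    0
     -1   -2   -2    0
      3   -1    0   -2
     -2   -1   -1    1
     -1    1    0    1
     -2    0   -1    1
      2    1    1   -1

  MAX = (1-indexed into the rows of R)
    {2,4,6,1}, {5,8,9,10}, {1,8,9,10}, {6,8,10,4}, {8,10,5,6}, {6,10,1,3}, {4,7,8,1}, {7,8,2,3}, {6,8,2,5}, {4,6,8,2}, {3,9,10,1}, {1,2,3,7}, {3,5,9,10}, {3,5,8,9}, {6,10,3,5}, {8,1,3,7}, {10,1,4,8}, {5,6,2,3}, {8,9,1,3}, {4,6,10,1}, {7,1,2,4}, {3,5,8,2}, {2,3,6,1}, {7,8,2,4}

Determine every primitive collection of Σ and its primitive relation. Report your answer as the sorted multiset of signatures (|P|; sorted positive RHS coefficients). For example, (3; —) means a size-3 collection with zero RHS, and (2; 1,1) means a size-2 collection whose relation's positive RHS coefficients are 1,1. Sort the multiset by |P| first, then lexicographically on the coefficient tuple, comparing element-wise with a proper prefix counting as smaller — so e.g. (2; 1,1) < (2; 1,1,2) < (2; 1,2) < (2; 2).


Minimal non-faces — 15 found among 10 rays, 24 max cones:

  P={7,10}:  v_{7} + v_{10} = 0 — sig = (2; —)
  P={2,9}:  v_{2} + v_{9} = v_{5} — sig = (2; 1)
  P={2,10}:  v_{2} + v_{10} = v_{6} — sig = (2; 1)
  P={3,4}:  v_{3} + v_{4} = v_{7} — sig = (2; 1)
  P={4,9}:  v_{4} + v_{9} = v_{8} — sig = (2; 1)
  P={6,7}:  v_{6} + v_{7} = v_{2} — sig = (2; 1)
  P={1,5}:  v_{1} + v_{5} = v_{3} + v_{10} — sig = (2; 1,1)
  P={4,5}:  v_{4} + v_{5} = v_{2} + v_{8} — sig = (2; 1,1)
  P={6,9}:  v_{6} + v_{9} = v_{5} + v_{10} — sig = (2; 1,1)
  P={7,9}:  v_{7} + v_{9} = v_{3} + v_{8} — sig = (2; 1,1)
  P={5,7}:  v_{5} + v_{7} = v_{2} + v_{3} + v_{8} — sig = (2; 1,1,1)
  P={1,2,8}:  v_{1} + v_{2} + v_{8} = 0 — sig = (3; —)
  P={1,6,8}:  v_{1} + v_{6} + v_{8} = v_{10} — sig = (3; 1)
  P={3,6,8}:  v_{3} + v_{6} + v_{8} = v_{5} — sig = (3; 1)
  P={3,8,10}:  v_{3} + v_{8} + v_{10} = v_{9} — sig = (3; 1)

Signatures (|P|; sorted positive RHS coefficients), sorted:
    (2; —)
    (2; 1)
    (2; 1)
    (2; 1)
    (2; 1)
    (2; 1)
    (2; 1,1)
    (2; 1,1)
    (2; 1,1)
    (2; 1,1)
    (2; 1,1,1)
    (3; —)
    (3; 1)
    (3; 1)
    (3; 1)


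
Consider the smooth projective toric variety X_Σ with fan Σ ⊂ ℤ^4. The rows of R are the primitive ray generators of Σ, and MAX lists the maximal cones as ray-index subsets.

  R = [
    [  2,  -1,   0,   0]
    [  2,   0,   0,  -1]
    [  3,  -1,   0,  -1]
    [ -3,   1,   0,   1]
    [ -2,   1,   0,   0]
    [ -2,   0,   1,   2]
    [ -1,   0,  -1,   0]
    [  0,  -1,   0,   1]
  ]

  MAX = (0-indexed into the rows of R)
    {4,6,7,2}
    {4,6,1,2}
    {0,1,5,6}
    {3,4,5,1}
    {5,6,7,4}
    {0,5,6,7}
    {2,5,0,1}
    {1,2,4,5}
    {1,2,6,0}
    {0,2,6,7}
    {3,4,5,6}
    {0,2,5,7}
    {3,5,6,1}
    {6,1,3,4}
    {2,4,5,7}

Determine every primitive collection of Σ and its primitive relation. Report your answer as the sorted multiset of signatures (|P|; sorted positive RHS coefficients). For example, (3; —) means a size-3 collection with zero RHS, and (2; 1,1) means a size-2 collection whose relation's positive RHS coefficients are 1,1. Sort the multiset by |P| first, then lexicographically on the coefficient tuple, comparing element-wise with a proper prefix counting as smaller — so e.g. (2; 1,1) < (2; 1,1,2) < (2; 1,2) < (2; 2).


Minimal non-faces — 7 found among 8 rays, 15 max cones:

  P = {0,4}:  v_{0} + v_{4} = 0  ⟹  sig = (2; —)
  P = {2,3}:  v_{2} + v_{3} = 0  ⟹  sig = (2; —)
  P = {1,7}:  v_{1} + v_{7} = v_{0}  ⟹  sig = (2; 1)
  P = {3,7}:  v_{3} + v_{7} = v_{5} + v_{6}  ⟹  sig = (2; 1,1)
  P = {0,3}:  v_{0} + v_{3} = v_{1} + v_{5} + v_{6}  ⟹  sig = (2; 1,1,1)
  P = {2,5,6}:  v_{2} + v_{5} + v_{6} = v_{7}  ⟹  sig = (3; 1)
  P = {1,4,5,6}:  v_{1} + v_{4} + v_{5} + v_{6} = v_{3}  ⟹  sig = (4; 1)

Signatures (|P|; sorted positive RHS coefficients), sorted:
{ (2; —) ×2,  (2; 1),  (2; 1,1),  (2; 1,1,1),  (3; 1),  (4; 1) }


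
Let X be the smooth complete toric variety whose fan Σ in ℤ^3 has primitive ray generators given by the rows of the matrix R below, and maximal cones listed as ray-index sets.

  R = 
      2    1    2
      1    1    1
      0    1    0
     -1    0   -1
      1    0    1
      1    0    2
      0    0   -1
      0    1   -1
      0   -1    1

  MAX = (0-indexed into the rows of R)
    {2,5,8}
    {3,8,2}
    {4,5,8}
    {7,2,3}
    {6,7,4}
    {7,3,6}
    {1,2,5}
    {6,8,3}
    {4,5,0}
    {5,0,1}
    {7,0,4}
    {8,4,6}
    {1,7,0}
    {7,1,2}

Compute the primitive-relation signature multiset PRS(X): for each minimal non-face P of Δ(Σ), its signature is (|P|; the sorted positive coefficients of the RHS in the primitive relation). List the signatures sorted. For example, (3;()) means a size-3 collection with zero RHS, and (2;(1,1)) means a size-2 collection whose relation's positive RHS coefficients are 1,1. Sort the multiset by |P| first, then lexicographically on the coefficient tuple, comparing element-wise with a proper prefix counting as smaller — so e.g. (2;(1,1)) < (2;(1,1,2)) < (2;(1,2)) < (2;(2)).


Δ(Σ) — 9 vertices, 15 min non-faces:

  {3,4}:  v_{3} + v_{4} = 0 — sig = (2;())
  {7,8}:  v_{7} + v_{8} = 0 — sig = (2;())
  {0,3}:  v_{0} + v_{3} = v_{1} — sig = (2;(1))
  {1,3}:  v_{1} + v_{3} = v_{2} — sig = (2;(1))
  {1,4}:  v_{1} + v_{4} = v_{0} — sig = (2;(1))
  {1,8}:  v_{1} + v_{8} = v_{5} — sig = (2;(1))
  {2,4}:  v_{2} + v_{4} = v_{1} — sig = (2;(1))
  {2,6}:  v_{2} + v_{6} = v_{7} — sig = (2;(1))
  {5,6}:  v_{5} + v_{6} = v_{4} — sig = (2;(1))
  {5,7}:  v_{5} + v_{7} = v_{1} — sig = (2;(1))
  {0,8}:  v_{0} + v_{8} = v_{4} + v_{5} — sig = (2;(1,1))
  {1,6}:  v_{1} + v_{6} = v_{4} + v_{7} — sig = (2;(1,1))
  {3,5}:  v_{3} + v_{5} = v_{2} + v_{8} — sig = (2;(1,1))
  {0,6}:  v_{0} + v_{6} = 2·v_{4} + v_{7} — sig = (2;(1,2))
  {0,2}:  v_{0} + v_{2} = 2·v_{1} — sig = (2;(2))

Hence PRS(X_Σ) =
[(2;()), (2;()), (2;(1)), (2;(1)), (2;(1)), (2;(1)), (2;(1)), (2;(1)), (2;(1)), (2;(1)), (2;(1,1)), (2;(1,1)), (2;(1,1)), (2;(1,2)), (2;(2))]


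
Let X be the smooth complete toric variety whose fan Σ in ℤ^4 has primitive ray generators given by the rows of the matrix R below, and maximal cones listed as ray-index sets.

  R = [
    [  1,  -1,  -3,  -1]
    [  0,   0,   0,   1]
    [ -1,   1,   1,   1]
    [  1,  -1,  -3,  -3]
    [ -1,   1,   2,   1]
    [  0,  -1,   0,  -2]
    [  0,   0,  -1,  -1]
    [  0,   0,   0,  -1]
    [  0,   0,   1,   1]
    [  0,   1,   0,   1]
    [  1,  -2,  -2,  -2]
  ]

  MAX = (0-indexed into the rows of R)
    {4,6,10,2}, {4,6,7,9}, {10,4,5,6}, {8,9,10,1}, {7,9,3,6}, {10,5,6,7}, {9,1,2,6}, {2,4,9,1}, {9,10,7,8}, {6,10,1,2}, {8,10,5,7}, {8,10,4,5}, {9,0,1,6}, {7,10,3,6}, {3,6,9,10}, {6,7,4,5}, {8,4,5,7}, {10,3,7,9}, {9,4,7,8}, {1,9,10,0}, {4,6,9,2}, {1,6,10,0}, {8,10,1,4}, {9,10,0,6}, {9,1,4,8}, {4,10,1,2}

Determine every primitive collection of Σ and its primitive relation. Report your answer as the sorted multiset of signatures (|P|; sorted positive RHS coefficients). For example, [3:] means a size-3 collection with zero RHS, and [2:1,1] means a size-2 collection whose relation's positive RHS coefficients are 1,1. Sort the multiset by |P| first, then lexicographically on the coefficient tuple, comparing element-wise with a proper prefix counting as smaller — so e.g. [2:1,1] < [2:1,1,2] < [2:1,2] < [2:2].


24 minimal non-faces of Δ(Σ) (on 11 rays):

  P={1,7}:  v_{1} + v_{7} = 0 ; sig = [2:]
  P={6,8}:  v_{6} + v_{8} = 0 ; sig = [2:]
  P={5,9}:  v_{5} + v_{9} = v_{7} ; sig = [2:1]
  P={0,4}:  v_{0} + v_{4} = v_{1} + v_{6} ; sig = [2:1,1]
  P={0,5}:  v_{0} + v_{5} = v_{6} + v_{10} ; sig = [2:1,1]
  P={1,5}:  v_{1} + v_{5} = v_{4} + v_{10} ; sig = [2:1,1]
  P={2,7}:  v_{2} + v_{7} = v_{4} + v_{6} ; sig = [2:1,1]
  P={2,8}:  v_{2} + v_{8} = v_{1} + v_{4} ; sig = [2:1,1]
  P={3,4}:  v_{3} + v_{4} = v_{6} + v_{7} ; sig = [2:1,1]
  P={0,7}:  v_{0} + v_{7} = v_{6} + v_{9} + v_{10} ; sig = [2:1,1,1]
  P={0,8}:  v_{0} + v_{8} = v_{1} + v_{9} + v_{10} ; sig = [2:1,1,1]
  P={1,3}:  v_{1} + v_{3} = v_{6} + v_{9} + v_{10} ; sig = [2:1,1,1]
  P={3,8}:  v_{3} + v_{8} = v_{7} + v_{9} + v_{10} ; sig = [2:1,1,1]
  P={2,5}:  v_{2} + v_{5} = 2·v_{4} + v_{6} + v_{10} ; sig = [2:1,1,2]
  P={3,5}:  v_{3} + v_{5} = v_{6} + 2·v_{7} + v_{10} ; sig = [2:1,1,2]
  P={2,3}:  v_{2} + v_{3} = 2·v_{6} ; sig = [2:2]
  P={0,2}:  v_{0} + v_{2} = 2·v_{1} + 2·v_{6} ; sig = [2:2,2]
  P={0,3}:  v_{0} + v_{3} = 2·v_{6} + 2·v_{9} + 2·v_{10} ; sig = [2:2,2,2]
  P={4,9,10}:  v_{4} + v_{9} + v_{10} = 0 ; sig = [3:]
  P={1,4,6}:  v_{1} + v_{4} + v_{6} = v_{2} ; sig = [3:1]
  P={4,7,10}:  v_{4} + v_{7} + v_{10} = v_{5} ; sig = [3:1]
  P={2,9,10}:  v_{2} + v_{9} + v_{10} = v_{1} + v_{6} ; sig = [3:1,1]
  P={1,6,9,10}:  v_{1} + v_{6} + v_{9} + v_{10} = v_{0} ; sig = [4:1]
  P={6,7,9,10}:  v_{6} + v_{7} + v_{9} + v_{10} = v_{3} ; sig = [4:1]

Signatures (|P|; sorted positive RHS coefficients), sorted:
    |P|=2: 18 collections, coeffs (), (), (1), (1,1), (1,1), (1,1), (1,1), (1,1), (1,1), (1,1,1), (1,1,1), (1,1,1), (1,1,1), (1,1,2), (1,1,2), (2), (2,2), (2,2,2)
    |P|=3: 4 collections, coeffs (), (1), (1), (1,1)
    |P|=4: 2 collections, coeffs (1), (1)
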